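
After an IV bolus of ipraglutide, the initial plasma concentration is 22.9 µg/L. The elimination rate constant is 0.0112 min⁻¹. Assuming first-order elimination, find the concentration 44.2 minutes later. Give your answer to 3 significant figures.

C(t) = C₀ e^(−kt) = 22.9 × e^(−0.01120 × 44.2) = 22.9 × e^(−0.4950) = 22.9 × 0.6095 ≈ 14.0 µg/L

14.0 µg/L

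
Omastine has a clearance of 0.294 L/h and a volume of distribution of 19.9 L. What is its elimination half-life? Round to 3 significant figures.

46.9 hours

k = CL / V = 0.294 / 19.9 = 0.01477 h⁻¹
t½ = ln 2 / k = ln 2 / 0.01477 ≈ 46.9 hours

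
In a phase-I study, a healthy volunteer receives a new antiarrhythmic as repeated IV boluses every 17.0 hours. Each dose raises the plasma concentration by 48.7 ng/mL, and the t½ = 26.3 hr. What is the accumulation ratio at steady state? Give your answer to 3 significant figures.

k = ln 2 / 26.3 = 0.02636 hr⁻¹
Fraction remaining after one interval: e^(−kτ) = e^(−0.02636 × 17.0) = 0.6389
R = 1 / (1 − 0.6389) = 1 / 0.3611 ≈ 2.77

2.77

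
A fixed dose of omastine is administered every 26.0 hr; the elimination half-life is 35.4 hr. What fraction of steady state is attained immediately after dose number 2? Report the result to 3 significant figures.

k = ln 2 / 35.4 = 0.01958 hr⁻¹
f_n = 1 − e^(−nkτ) = 1 − e^(−2 × 0.01958 × 26.0) = 1 − e^(−1.018) = 1 − 0.3613 ≈ 0.639

0.639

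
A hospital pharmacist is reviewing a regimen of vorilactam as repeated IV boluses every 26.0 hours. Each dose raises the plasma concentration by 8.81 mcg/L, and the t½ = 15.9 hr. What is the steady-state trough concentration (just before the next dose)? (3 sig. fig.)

k = ln 2 / 15.9 = 0.04359 hr⁻¹
Fraction remaining after one interval: e^(−kτ) = e^(−0.04359 × 26.0) = 0.3219
R = 1 / (1 − 0.3219) = 1.475
Css,max = 8.81 × 1.475 = 12.99 mcg/L
Css,min = Css,max × e^(−kτ) = 12.99 × 0.3219 ≈ 4.18 mcg/L

4.18 mcg/L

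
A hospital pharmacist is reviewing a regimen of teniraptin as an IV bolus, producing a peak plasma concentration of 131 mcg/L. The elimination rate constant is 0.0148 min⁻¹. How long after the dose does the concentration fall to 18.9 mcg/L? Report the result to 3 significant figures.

131 minutes

C(t) = C₀ e^(−kt)  ⇒  t = ln(C₀/C) / k
t = ln(131/18.9) / 0.01480 = 1.936 / 0.01480 ≈ 131 minutes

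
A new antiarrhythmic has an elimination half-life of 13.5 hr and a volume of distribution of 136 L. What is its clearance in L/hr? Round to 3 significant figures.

k = ln 2 / t½ = ln 2 / 13.5 = 0.05134 hr⁻¹
CL = k · V = 0.05134 × 136 ≈ 6.98 L/hr

6.98 L/hr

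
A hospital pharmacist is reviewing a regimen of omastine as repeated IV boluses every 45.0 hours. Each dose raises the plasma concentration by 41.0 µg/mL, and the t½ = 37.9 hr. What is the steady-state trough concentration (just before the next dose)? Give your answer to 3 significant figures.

k = ln 2 / 37.9 = 0.01829 hr⁻¹
Fraction remaining after one interval: e^(−kτ) = e^(−0.01829 × 45.0) = 0.4391
R = 1 / (1 − 0.4391) = 1.783
Css,max = 41.0 × 1.783 = 73.10 µg/mL
Css,min = Css,max × e^(−kτ) = 73.10 × 0.4391 ≈ 32.1 µg/mL

32.1 µg/mL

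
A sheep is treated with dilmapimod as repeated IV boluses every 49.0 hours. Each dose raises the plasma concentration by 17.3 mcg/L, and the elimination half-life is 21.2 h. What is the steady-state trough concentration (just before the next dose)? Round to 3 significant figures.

4.36 mcg/L

k = ln 2 / 21.2 = 0.03270 h⁻¹
Fraction remaining after one interval: e^(−kτ) = e^(−0.03270 × 49.0) = 0.2015
R = 1 / (1 − 0.2015) = 1.252
Css,max = 17.3 × 1.252 = 21.66 mcg/L
Css,min = Css,max × e^(−kτ) = 21.66 × 0.2015 ≈ 4.36 mcg/L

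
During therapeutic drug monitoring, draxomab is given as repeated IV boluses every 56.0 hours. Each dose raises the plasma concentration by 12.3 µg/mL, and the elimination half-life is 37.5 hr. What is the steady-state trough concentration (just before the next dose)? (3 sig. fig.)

6.78 µg/mL

k = ln 2 / 37.5 = 0.01848 hr⁻¹
Fraction remaining after one interval: e^(−kτ) = e^(−0.01848 × 56.0) = 0.3552
R = 1 / (1 − 0.3552) = 1.551
Css,max = 12.3 × 1.551 = 19.08 µg/mL
Css,min = Css,max × e^(−kτ) = 19.08 × 0.3552 ≈ 6.78 µg/mL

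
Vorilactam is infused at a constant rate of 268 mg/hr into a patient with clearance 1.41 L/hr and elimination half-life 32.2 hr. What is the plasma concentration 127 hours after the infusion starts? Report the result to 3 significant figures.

Css = rate / CL = 268 / 1.41 = 190.1 µg/mL
k = ln 2 / 32.2 = 0.02153 hr⁻¹
C(t) = Css (1 − e^(−kt)) = 190.1 × (1 − e^(−2.734)) = 190.1 × 0.9350 ≈ 178 µg/mL

178 µg/mL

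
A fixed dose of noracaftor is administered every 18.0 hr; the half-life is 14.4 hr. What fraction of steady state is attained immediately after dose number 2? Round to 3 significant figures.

0.823

k = ln 2 / 14.4 = 0.04814 hr⁻¹
f_n = 1 − e^(−nkτ) = 1 − e^(−2 × 0.04814 × 18.0) = 1 − e^(−1.733) = 1 − 0.1768 ≈ 0.823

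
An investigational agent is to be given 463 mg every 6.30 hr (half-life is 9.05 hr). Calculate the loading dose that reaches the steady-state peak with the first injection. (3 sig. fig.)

k = ln 2 / 9.05 = 0.07659 hr⁻¹
Accumulation ratio R = 1 / (1 − e^(−kτ)) = 1 / (1 − e^(−0.07659×6.30)) = 1 / (1 − 0.6172) = 2.612
Loading dose = maintenance dose × R = 463 × 2.612 ≈ 1210 mg

1210 mg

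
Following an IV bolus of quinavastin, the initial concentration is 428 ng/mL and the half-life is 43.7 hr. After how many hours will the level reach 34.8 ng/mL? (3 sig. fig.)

158 hours

k = ln 2 / 43.7 = 0.01586 hr⁻¹
C(t) = C₀ e^(−kt)  ⇒  t = ln(C₀/C) / k
t = ln(428/34.8) / 0.01586 = 2.510 / 0.01586 ≈ 158 hours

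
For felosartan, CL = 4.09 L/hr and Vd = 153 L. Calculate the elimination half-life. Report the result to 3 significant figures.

25.9 hours

k = CL / V = 4.09 / 153 = 0.02673 hr⁻¹
t½ = ln 2 / k = ln 2 / 0.02673 ≈ 25.9 hours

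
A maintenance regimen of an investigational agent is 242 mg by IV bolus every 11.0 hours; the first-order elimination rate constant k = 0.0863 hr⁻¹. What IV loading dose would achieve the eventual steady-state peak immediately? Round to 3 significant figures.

395 mg

Accumulation ratio R = 1 / (1 − e^(−kτ)) = 1 / (1 − e^(−0.08630×11.0)) = 1 / (1 − 0.3870) = 1.631
Loading dose = maintenance dose × R = 242 × 1.631 ≈ 395 mg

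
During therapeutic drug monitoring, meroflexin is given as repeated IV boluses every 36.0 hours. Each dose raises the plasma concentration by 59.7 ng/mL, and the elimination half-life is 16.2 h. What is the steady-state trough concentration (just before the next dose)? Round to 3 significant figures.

k = ln 2 / 16.2 = 0.04279 h⁻¹
Fraction remaining after one interval: e^(−kτ) = e^(−0.04279 × 36.0) = 0.2143
R = 1 / (1 − 0.2143) = 1.273
Css,max = 59.7 × 1.273 = 75.98 ng/mL
Css,min = Css,max × e^(−kτ) = 75.98 × 0.2143 ≈ 16.3 ng/mL

16.3 ng/mL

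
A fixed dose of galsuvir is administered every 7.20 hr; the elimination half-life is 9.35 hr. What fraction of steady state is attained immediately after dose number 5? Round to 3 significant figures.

k = ln 2 / 9.35 = 0.07413 hr⁻¹
f_n = 1 − e^(−nkτ) = 1 − e^(−5 × 0.07413 × 7.20) = 1 − e^(−2.669) = 1 − 0.06934 ≈ 0.931

0.931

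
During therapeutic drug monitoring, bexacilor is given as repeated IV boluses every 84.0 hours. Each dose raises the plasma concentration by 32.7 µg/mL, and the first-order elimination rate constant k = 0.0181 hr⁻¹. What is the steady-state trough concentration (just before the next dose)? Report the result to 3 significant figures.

9.15 µg/mL

Fraction remaining after one interval: e^(−kτ) = e^(−0.01810 × 84.0) = 0.2186
R = 1 / (1 − 0.2186) = 1.280
Css,max = 32.7 × 1.280 = 41.85 µg/mL
Css,min = Css,max × e^(−kτ) = 41.85 × 0.2186 ≈ 9.15 µg/mL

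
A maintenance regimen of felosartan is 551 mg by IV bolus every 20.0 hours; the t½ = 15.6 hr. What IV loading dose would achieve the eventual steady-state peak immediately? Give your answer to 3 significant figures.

k = ln 2 / 15.6 = 0.04443 hr⁻¹
Accumulation ratio R = 1 / (1 − e^(−kτ)) = 1 / (1 − e^(−0.04443×20.0)) = 1 / (1 − 0.4112) = 1.698
Loading dose = maintenance dose × R = 551 × 1.698 ≈ 936 mg

936 mg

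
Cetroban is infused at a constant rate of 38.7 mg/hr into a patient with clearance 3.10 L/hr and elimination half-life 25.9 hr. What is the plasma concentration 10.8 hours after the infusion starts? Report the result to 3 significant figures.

3.13 mg/L

Css = rate / CL = 38.7 / 3.10 = 12.48 mg/L
k = ln 2 / 25.9 = 0.02676 hr⁻¹
C(t) = Css (1 − e^(−kt)) = 12.48 × (1 − e^(−0.2890)) = 12.48 × 0.2510 ≈ 3.13 mg/L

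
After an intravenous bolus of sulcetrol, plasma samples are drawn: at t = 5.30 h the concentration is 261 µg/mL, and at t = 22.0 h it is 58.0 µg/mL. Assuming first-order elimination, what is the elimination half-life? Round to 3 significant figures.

k = ln(C₁/C₂) / (t₂ − t₁) = ln(261/58.0) / (22.0 − 5.30)
  = 1.504 / 16.70 = 0.09006 h⁻¹
t½ = ln 2 / k = ln 2 / 0.09006 ≈ 7.70 hours

7.70 hours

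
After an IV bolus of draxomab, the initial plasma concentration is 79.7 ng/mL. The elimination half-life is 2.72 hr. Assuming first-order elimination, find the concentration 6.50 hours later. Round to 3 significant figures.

15.2 ng/mL

k = ln 2 / 2.72 = 0.2548 hr⁻¹
6.50 hr is 2.390 half-lives, so C = 79.7 × (1/2)^2.390 = 79.7 × 0.1908 ≈ 15.2 ng/mL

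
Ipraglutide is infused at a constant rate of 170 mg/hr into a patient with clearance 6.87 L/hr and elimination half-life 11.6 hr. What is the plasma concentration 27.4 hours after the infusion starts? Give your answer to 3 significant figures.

19.9 µg/mL

Css = rate / CL = 170 / 6.87 = 24.75 µg/mL
k = ln 2 / 11.6 = 0.05975 hr⁻¹
C(t) = Css (1 − e^(−kt)) = 24.75 × (1 − e^(−1.637)) = 24.75 × 0.8055 ≈ 19.9 µg/mL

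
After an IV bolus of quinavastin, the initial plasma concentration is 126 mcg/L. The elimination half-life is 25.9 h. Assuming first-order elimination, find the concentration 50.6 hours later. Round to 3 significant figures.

k = ln 2 / 25.9 = 0.02676 h⁻¹
C(t) = C₀ e^(−kt) = 126 × e^(−0.02676 × 50.6) = 126 × e^(−1.354) = 126 × 0.2582 ≈ 32.5 mcg/L

32.5 mcg/L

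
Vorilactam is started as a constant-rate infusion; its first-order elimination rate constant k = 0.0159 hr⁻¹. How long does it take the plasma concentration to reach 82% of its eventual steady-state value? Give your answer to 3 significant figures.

f = 1 − e^(−kt)  ⇒  t = −ln(1 − f) / k
t = −ln(1 − 0.82) / 0.01590 = 1.715 / 0.01590 ≈ 108 hours

108 hours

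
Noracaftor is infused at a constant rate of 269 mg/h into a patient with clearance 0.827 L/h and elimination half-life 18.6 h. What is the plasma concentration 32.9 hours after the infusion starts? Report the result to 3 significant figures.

Css = rate / CL = 269 / 0.827 = 325.3 µg/mL
k = ln 2 / 18.6 = 0.03727 h⁻¹
C(t) = Css (1 − e^(−kt)) = 325.3 × (1 − e^(−1.226)) = 325.3 × 0.7066 ≈ 230 µg/mL

230 µg/mL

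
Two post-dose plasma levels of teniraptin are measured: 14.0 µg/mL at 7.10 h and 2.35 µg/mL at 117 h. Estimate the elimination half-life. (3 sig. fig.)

42.7 hours

k = ln(C₁/C₂) / (t₂ − t₁) = ln(14.0/2.35) / (117 − 7.10)
  = 1.785 / 109.9 = 0.01624 h⁻¹
t½ = ln 2 / k = ln 2 / 0.01624 ≈ 42.7 hours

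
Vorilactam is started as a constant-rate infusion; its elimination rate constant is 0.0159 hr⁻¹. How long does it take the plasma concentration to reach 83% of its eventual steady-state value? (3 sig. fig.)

f = 1 − e^(−kt)  ⇒  t = −ln(1 − f) / k
t = −ln(1 − 0.83) / 0.01590 = 1.772 / 0.01590 ≈ 111 hours

111 hours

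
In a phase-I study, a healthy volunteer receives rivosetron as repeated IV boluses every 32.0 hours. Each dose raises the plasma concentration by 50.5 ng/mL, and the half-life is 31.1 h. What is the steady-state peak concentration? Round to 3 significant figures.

99.0 ng/mL

k = ln 2 / 31.1 = 0.02229 h⁻¹
Fraction remaining after one interval: e^(−kτ) = e^(−0.02229 × 32.0) = 0.4901
R = 1 / (1 − 0.4901) = 1.961
Css,max = 50.5 × 1.961 ≈ 99.0 ng/mL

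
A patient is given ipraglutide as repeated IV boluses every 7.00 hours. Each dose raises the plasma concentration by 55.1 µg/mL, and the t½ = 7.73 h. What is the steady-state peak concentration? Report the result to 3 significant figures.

k = ln 2 / 7.73 = 0.08967 h⁻¹
Fraction remaining after one interval: e^(−kτ) = e^(−0.08967 × 7.00) = 0.5338
R = 1 / (1 − 0.5338) = 2.145
Css,max = 55.1 × 2.145 ≈ 118 µg/mL

118 µg/mL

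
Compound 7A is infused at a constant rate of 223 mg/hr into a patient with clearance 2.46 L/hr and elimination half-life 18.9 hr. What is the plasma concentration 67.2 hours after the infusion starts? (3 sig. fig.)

82.9 µg/mL

Css = rate / CL = 223 / 2.46 = 90.65 µg/mL
k = ln 2 / 18.9 = 0.03667 hr⁻¹
C(t) = Css (1 − e^(−kt)) = 90.65 × (1 − e^(−2.465)) = 90.65 × 0.9150 ≈ 82.9 µg/mL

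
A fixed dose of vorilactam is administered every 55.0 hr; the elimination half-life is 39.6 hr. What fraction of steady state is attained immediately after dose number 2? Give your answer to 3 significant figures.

0.854

k = ln 2 / 39.6 = 0.01750 hr⁻¹
f_n = 1 − e^(−nkτ) = 1 − e^(−2 × 0.01750 × 55.0) = 1 − e^(−1.925) = 1 − 0.1458 ≈ 0.854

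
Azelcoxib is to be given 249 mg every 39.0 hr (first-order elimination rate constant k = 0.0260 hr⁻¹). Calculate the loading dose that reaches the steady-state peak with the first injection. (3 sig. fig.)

391 mg

Accumulation ratio R = 1 / (1 − e^(−kτ)) = 1 / (1 − e^(−0.02600×39.0)) = 1 / (1 − 0.3628) = 1.569
Loading dose = maintenance dose × R = 249 × 1.569 ≈ 391 mg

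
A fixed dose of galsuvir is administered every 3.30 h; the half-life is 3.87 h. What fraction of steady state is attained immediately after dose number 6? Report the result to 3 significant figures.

k = ln 2 / 3.87 = 0.1791 h⁻¹
f_n = 1 − e^(−nkτ) = 1 − e^(−6 × 0.1791 × 3.30) = 1 − e^(−3.546) = 1 − 0.02883 ≈ 0.971

0.971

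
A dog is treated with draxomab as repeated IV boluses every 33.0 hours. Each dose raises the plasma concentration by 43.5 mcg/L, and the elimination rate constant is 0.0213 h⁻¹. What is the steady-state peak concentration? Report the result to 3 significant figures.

86.2 mcg/L

Fraction remaining after one interval: e^(−kτ) = e^(−0.02130 × 33.0) = 0.4951
R = 1 / (1 − 0.4951) = 1.981
Css,max = 43.5 × 1.981 ≈ 86.2 mcg/L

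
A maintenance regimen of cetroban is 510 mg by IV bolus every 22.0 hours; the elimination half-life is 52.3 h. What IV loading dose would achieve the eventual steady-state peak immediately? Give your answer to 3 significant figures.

k = ln 2 / 52.3 = 0.01325 h⁻¹
Accumulation ratio R = 1 / (1 − e^(−kτ)) = 1 / (1 − e^(−0.01325×22.0)) = 1 / (1 − 0.7471) = 3.954
Loading dose = maintenance dose × R = 510 × 3.954 ≈ 2020 mg

2020 mg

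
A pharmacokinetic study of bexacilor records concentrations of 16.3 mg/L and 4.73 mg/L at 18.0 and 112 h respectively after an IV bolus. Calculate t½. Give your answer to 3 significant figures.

k = ln(C₁/C₂) / (t₂ − t₁) = ln(16.3/4.73) / (112 − 18.0)
  = 1.237 / 94.00 = 0.01316 h⁻¹
t½ = ln 2 / k = ln 2 / 0.01316 ≈ 52.7 hours

52.7 hours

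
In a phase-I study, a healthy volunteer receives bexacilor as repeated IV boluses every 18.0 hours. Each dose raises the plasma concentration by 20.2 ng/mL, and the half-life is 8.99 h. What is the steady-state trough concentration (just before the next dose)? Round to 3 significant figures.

6.72 ng/mL

k = ln 2 / 8.99 = 0.07710 h⁻¹
Fraction remaining after one interval: e^(−kτ) = e^(−0.07710 × 18.0) = 0.2496
R = 1 / (1 − 0.2496) = 1.333
Css,max = 20.2 × 1.333 = 26.92 ng/mL
Css,min = Css,max × e^(−kτ) = 26.92 × 0.2496 ≈ 6.72 ng/mL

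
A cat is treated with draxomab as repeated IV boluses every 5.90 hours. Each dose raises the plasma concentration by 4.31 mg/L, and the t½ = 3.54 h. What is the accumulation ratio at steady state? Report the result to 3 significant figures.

k = ln 2 / 3.54 = 0.1958 h⁻¹
Fraction remaining after one interval: e^(−kτ) = e^(−0.1958 × 5.90) = 0.3150
R = 1 / (1 − 0.3150) = 1 / 0.6850 ≈ 1.46

1.46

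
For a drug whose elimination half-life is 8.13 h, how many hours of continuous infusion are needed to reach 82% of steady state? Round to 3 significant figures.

k = ln 2 / 8.13 = 0.08526 h⁻¹
f = 1 − e^(−kt)  ⇒  t = −ln(1 − f) / k
t = −ln(1 − 0.82) / 0.08526 = 1.715 / 0.08526 ≈ 20.1 hours

20.1 hours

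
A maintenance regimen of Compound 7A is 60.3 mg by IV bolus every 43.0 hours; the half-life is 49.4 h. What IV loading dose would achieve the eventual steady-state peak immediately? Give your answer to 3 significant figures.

k = ln 2 / 49.4 = 0.01403 h⁻¹
Accumulation ratio R = 1 / (1 − e^(−kτ)) = 1 / (1 − e^(−0.01403×43.0)) = 1 / (1 − 0.5470) = 2.207
Loading dose = maintenance dose × R = 60.3 × 2.207 ≈ 133 mg

133 mg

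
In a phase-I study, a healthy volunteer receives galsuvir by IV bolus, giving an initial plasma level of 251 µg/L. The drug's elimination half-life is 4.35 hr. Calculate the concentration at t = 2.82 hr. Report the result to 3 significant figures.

k = ln 2 / 4.35 = 0.1593 hr⁻¹
C(t) = C₀ e^(−kt) = 251 × e^(−0.1593 × 2.82) = 251 × e^(−0.4494) = 251 × 0.6380 ≈ 160 µg/L

160 µg/L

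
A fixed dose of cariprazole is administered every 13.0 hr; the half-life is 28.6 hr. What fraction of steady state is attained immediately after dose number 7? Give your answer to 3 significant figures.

0.890

k = ln 2 / 28.6 = 0.02424 hr⁻¹
f_n = 1 − e^(−nkτ) = 1 − e^(−7 × 0.02424 × 13.0) = 1 − e^(−2.205) = 1 − 0.1102 ≈ 0.890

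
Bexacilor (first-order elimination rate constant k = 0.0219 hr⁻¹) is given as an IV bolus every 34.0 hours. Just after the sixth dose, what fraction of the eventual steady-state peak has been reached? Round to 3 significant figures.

0.989

f_n = 1 − e^(−nkτ) = 1 − e^(−6 × 0.02190 × 34.0) = 1 − e^(−4.468) = 1 − 0.01147 ≈ 0.989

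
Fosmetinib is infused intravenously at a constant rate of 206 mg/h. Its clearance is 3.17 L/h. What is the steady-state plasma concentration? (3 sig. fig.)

Css = infusion rate / CL = 206 / 3.17 ≈ 65.0 mg/L

65.0 mg/L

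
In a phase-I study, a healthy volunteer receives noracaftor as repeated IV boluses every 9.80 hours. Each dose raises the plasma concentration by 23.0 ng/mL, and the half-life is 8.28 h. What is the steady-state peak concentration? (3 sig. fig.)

k = ln 2 / 8.28 = 0.08371 h⁻¹
Fraction remaining after one interval: e^(−kτ) = e^(−0.08371 × 9.80) = 0.4403
R = 1 / (1 − 0.4403) = 1.787
Css,max = 23.0 × 1.787 ≈ 41.1 ng/mL

41.1 ng/mL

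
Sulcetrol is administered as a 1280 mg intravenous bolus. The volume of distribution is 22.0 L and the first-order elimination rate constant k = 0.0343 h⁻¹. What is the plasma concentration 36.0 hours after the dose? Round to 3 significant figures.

C₀ = dose / V = 1280 / 22.0 = 58.18 mg/L
C(t) = C₀ e^(−kt) = 58.18 × e^(−0.03430 × 36.0) = 58.18 × e^(−1.235) = 58.18 × 0.2909 ≈ 16.9 mg/L

16.9 mg/L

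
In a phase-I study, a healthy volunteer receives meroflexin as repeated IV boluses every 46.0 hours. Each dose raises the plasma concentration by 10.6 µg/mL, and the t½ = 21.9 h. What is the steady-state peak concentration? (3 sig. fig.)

13.8 µg/mL

k = ln 2 / 21.9 = 0.03165 h⁻¹
Fraction remaining after one interval: e^(−kτ) = e^(−0.03165 × 46.0) = 0.2332
R = 1 / (1 − 0.2332) = 1.304
Css,max = 10.6 × 1.304 ≈ 13.8 µg/mL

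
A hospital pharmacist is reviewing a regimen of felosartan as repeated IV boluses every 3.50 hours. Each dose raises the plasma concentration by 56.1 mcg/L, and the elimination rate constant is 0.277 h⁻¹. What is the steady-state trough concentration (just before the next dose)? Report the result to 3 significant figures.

34.3 mcg/L

Fraction remaining after one interval: e^(−kτ) = e^(−0.2770 × 3.50) = 0.3793
R = 1 / (1 − 0.3793) = 1.611
Css,max = 56.1 × 1.611 = 90.38 mcg/L
Css,min = Css,max × e^(−kτ) = 90.38 × 0.3793 ≈ 34.3 mcg/L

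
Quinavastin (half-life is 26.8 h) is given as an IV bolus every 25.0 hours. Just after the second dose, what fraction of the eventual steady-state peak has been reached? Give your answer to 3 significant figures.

0.726

k = ln 2 / 26.8 = 0.02586 h⁻¹
f_n = 1 − e^(−nkτ) = 1 − e^(−2 × 0.02586 × 25.0) = 1 − e^(−1.293) = 1 − 0.2744 ≈ 0.726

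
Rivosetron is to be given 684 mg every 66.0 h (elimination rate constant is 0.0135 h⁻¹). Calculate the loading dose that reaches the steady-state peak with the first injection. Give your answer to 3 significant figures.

Accumulation ratio R = 1 / (1 − e^(−kτ)) = 1 / (1 − e^(−0.01350×66.0)) = 1 / (1 − 0.4102) = 1.696
Loading dose = maintenance dose × R = 684 × 1.696 ≈ 1160 mg

1160 mg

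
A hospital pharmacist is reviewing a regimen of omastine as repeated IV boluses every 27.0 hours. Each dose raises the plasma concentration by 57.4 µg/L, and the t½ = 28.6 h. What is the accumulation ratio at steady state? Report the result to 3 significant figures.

k = ln 2 / 28.6 = 0.02424 h⁻¹
Fraction remaining after one interval: e^(−kτ) = e^(−0.02424 × 27.0) = 0.5198
R = 1 / (1 − 0.5198) = 1 / 0.4802 ≈ 2.08

2.08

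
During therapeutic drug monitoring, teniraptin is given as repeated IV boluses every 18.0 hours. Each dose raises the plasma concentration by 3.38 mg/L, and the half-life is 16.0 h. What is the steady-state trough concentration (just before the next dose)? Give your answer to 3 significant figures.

k = ln 2 / 16.0 = 0.04332 h⁻¹
Fraction remaining after one interval: e^(−kτ) = e^(−0.04332 × 18.0) = 0.4585
R = 1 / (1 − 0.4585) = 1.847
Css,max = 3.38 × 1.847 = 6.242 mg/L
Css,min = Css,max × e^(−kτ) = 6.242 × 0.4585 ≈ 2.86 mg/L

2.86 mg/L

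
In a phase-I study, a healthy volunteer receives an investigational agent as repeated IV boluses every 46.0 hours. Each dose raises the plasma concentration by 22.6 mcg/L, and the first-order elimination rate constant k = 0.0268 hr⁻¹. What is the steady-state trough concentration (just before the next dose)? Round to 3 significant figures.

Fraction remaining after one interval: e^(−kτ) = e^(−0.02680 × 46.0) = 0.2915
R = 1 / (1 − 0.2915) = 1.411
Css,max = 22.6 × 1.411 = 31.90 mcg/L
Css,min = Css,max × e^(−kτ) = 31.90 × 0.2915 ≈ 9.30 mcg/L

9.30 mcg/L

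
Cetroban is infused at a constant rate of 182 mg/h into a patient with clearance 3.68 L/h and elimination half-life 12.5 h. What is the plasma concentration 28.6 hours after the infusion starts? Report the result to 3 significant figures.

39.3 µg/mL

Css = rate / CL = 182 / 3.68 = 49.46 µg/mL
k = ln 2 / 12.5 = 0.05545 h⁻¹
C(t) = Css (1 − e^(−kt)) = 49.46 × (1 − e^(−1.586)) = 49.46 × 0.7952 ≈ 39.3 µg/mL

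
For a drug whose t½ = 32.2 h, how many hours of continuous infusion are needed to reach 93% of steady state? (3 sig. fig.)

124 hours

k = ln 2 / 32.2 = 0.02153 h⁻¹
f = 1 − e^(−kt)  ⇒  t = −ln(1 − f) / k
t = −ln(1 − 0.93) / 0.02153 = 2.659 / 0.02153 ≈ 124 hours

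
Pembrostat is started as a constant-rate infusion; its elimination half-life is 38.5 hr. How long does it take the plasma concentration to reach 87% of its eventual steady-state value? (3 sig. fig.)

k = ln 2 / 38.5 = 0.01800 hr⁻¹
f = 1 − e^(−kt)  ⇒  t = −ln(1 − f) / k
t = −ln(1 − 0.87) / 0.01800 = 2.040 / 0.01800 ≈ 113 hours

113 hours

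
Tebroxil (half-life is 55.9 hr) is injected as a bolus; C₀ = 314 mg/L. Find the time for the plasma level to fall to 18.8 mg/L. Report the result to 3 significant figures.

227 hours

k = ln 2 / 55.9 = 0.01240 hr⁻¹
C(t) = C₀ e^(−kt)  ⇒  t = ln(C₀/C) / k
t = ln(314/18.8) / 0.01240 = 2.816 / 0.01240 ≈ 227 hours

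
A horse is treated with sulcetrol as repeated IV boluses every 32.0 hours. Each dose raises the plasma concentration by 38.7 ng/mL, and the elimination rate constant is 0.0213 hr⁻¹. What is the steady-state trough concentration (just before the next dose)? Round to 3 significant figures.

39.6 ng/mL

Fraction remaining after one interval: e^(−kτ) = e^(−0.02130 × 32.0) = 0.5058
R = 1 / (1 − 0.5058) = 2.024
Css,max = 38.7 × 2.024 = 78.31 ng/mL
Css,min = Css,max × e^(−kτ) = 78.31 × 0.5058 ≈ 39.6 ng/mL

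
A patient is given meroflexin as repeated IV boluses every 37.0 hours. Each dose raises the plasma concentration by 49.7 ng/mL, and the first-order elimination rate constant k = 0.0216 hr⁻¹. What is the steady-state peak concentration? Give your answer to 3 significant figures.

Fraction remaining after one interval: e^(−kτ) = e^(−0.02160 × 37.0) = 0.4497
R = 1 / (1 − 0.4497) = 1.817
Css,max = 49.7 × 1.817 ≈ 90.3 ng/mL

90.3 ng/mL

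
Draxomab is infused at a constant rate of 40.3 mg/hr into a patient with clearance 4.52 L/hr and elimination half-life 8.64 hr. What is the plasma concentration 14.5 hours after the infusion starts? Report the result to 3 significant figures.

6.13 µg/mL

Css = rate / CL = 40.3 / 4.52 = 8.916 µg/mL
k = ln 2 / 8.64 = 0.08023 hr⁻¹
C(t) = Css (1 − e^(−kt)) = 8.916 × (1 − e^(−1.163)) = 8.916 × 0.6875 ≈ 6.13 µg/mL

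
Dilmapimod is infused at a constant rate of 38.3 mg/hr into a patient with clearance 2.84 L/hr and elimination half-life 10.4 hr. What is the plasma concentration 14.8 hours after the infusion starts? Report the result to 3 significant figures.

Css = rate / CL = 38.3 / 2.84 = 13.49 mg/L
k = ln 2 / 10.4 = 0.06665 hr⁻¹
C(t) = Css (1 − e^(−kt)) = 13.49 × (1 − e^(−0.9864)) = 13.49 × 0.6271 ≈ 8.46 mg/L

8.46 mg/L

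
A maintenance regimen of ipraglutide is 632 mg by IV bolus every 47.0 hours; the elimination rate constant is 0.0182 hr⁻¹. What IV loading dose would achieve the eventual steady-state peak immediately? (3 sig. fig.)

Accumulation ratio R = 1 / (1 − e^(−kτ)) = 1 / (1 − e^(−0.01820×47.0)) = 1 / (1 − 0.4251) = 1.739
Loading dose = maintenance dose × R = 632 × 1.739 ≈ 1100 mg

1100 mg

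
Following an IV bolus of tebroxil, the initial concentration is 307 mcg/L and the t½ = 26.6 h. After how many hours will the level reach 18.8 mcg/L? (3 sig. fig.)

107 hours

k = ln 2 / 26.6 = 0.02606 h⁻¹
C(t) = C₀ e^(−kt)  ⇒  t = ln(C₀/C) / k
t = ln(307/18.8) / 0.02606 = 2.793 / 0.02606 ≈ 107 hours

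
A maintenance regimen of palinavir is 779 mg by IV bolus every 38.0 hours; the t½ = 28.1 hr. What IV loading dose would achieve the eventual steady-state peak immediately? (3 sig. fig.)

1280 mg

k = ln 2 / 28.1 = 0.02467 hr⁻¹
Accumulation ratio R = 1 / (1 − e^(−kτ)) = 1 / (1 − e^(−0.02467×38.0)) = 1 / (1 − 0.3917) = 1.644
Loading dose = maintenance dose × R = 779 × 1.644 ≈ 1280 mg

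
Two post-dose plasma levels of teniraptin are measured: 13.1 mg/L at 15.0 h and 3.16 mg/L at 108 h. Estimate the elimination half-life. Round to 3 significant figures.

k = ln(C₁/C₂) / (t₂ − t₁) = ln(13.1/3.16) / (108 − 15.0)
  = 1.422 / 93.00 = 0.01529 h⁻¹
t½ = ln 2 / k = ln 2 / 0.01529 ≈ 45.3 hours

45.3 hours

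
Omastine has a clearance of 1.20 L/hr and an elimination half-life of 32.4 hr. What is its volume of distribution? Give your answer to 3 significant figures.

56.1 L

k = ln 2 / t½ = ln 2 / 32.4 = 0.02139 hr⁻¹
V = CL / k = 1.20 / 0.02139 ≈ 56.1 L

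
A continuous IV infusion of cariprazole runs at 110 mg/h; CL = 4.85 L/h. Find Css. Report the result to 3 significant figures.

22.7 mg/L

Css = infusion rate / CL = 110 / 4.85 ≈ 22.7 mg/L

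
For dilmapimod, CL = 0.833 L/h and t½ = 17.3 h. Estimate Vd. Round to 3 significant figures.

20.8 L

k = ln 2 / t½ = ln 2 / 17.3 = 0.04007 h⁻¹
V = CL / k = 0.833 / 0.04007 ≈ 20.8 L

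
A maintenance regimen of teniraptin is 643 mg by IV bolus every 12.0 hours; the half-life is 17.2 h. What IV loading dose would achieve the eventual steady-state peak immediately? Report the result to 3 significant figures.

1680 mg

k = ln 2 / 17.2 = 0.04030 h⁻¹
Accumulation ratio R = 1 / (1 − e^(−kτ)) = 1 / (1 − e^(−0.04030×12.0)) = 1 / (1 − 0.6166) = 2.608
Loading dose = maintenance dose × R = 643 × 2.608 ≈ 1680 mg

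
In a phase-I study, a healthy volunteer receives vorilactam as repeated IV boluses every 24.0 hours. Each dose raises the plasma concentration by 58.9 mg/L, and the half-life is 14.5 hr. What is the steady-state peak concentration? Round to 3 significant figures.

86.3 mg/L

k = ln 2 / 14.5 = 0.04780 hr⁻¹
Fraction remaining after one interval: e^(−kτ) = e^(−0.04780 × 24.0) = 0.3175
R = 1 / (1 − 0.3175) = 1.465
Css,max = 58.9 × 1.465 ≈ 86.3 mg/L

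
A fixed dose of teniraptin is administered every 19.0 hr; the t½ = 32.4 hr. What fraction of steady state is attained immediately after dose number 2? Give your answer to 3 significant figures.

0.556

k = ln 2 / 32.4 = 0.02139 hr⁻¹
f_n = 1 − e^(−nkτ) = 1 − e^(−2 × 0.02139 × 19.0) = 1 − e^(−0.8130) = 1 − 0.4435 ≈ 0.556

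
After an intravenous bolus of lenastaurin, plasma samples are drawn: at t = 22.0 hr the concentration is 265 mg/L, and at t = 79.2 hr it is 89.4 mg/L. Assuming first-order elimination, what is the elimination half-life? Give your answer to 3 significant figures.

36.5 hours

k = ln(C₁/C₂) / (t₂ − t₁) = ln(265/89.4) / (79.2 − 22.0)
  = 1.087 / 57.20 = 0.01900 hr⁻¹
t½ = ln 2 / k = ln 2 / 0.01900 ≈ 36.5 hours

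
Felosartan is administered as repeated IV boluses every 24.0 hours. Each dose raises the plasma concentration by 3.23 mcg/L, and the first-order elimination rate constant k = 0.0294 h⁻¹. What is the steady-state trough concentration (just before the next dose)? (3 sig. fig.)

Fraction remaining after one interval: e^(−kτ) = e^(−0.02940 × 24.0) = 0.4938
R = 1 / (1 − 0.4938) = 1.976
Css,max = 3.23 × 1.976 = 6.381 mcg/L
Css,min = Css,max × e^(−kτ) = 6.381 × 0.4938 ≈ 3.15 mcg/L

3.15 mcg/L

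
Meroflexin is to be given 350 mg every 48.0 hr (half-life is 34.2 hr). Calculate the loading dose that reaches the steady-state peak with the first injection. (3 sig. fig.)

563 mg

k = ln 2 / 34.2 = 0.02027 hr⁻¹
Accumulation ratio R = 1 / (1 − e^(−kτ)) = 1 / (1 − e^(−0.02027×48.0)) = 1 / (1 − 0.3780) = 1.608
Loading dose = maintenance dose × R = 350 × 1.608 ≈ 563 mg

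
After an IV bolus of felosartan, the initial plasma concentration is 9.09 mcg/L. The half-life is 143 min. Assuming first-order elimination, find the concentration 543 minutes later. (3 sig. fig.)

k = ln 2 / 143 = 0.004847 min⁻¹
543 min is 3.797 half-lives, so C = 9.09 × (1/2)^3.797 = 9.09 × 0.07193 ≈ 0.654 mcg/L

0.654 mcg/L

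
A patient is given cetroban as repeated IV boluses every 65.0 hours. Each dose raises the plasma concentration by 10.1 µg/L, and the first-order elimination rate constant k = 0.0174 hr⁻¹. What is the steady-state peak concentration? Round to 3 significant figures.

Fraction remaining after one interval: e^(−kτ) = e^(−0.01740 × 65.0) = 0.3227
R = 1 / (1 − 0.3227) = 1.476
Css,max = 10.1 × 1.476 ≈ 14.9 µg/L

14.9 µg/L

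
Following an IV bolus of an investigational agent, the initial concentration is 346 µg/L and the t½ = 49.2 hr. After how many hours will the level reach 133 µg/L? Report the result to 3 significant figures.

k = ln 2 / 49.2 = 0.01409 hr⁻¹
C(t) = C₀ e^(−kt)  ⇒  t = ln(C₀/C) / k
t = ln(346/133) / 0.01409 = 0.9561 / 0.01409 ≈ 67.9 hours

67.9 hours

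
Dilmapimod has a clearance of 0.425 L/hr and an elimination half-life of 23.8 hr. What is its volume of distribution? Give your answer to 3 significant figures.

k = ln 2 / t½ = ln 2 / 23.8 = 0.02912 hr⁻¹
V = CL / k = 0.425 / 0.02912 ≈ 14.6 L

14.6 L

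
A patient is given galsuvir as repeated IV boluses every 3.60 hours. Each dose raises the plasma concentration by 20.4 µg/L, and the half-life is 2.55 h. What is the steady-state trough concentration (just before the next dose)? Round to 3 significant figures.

k = ln 2 / 2.55 = 0.2718 h⁻¹
Fraction remaining after one interval: e^(−kτ) = e^(−0.2718 × 3.60) = 0.3759
R = 1 / (1 − 0.3759) = 1.602
Css,max = 20.4 × 1.602 = 32.68 µg/L
Css,min = Css,max × e^(−kτ) = 32.68 × 0.3759 ≈ 12.3 µg/L

12.3 µg/L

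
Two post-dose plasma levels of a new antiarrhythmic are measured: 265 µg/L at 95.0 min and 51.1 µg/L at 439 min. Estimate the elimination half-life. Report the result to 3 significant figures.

k = ln(C₁/C₂) / (t₂ − t₁) = ln(265/51.1) / (439 − 95.0)
  = 1.646 / 344.0 = 0.004785 min⁻¹
t½ = ln 2 / k = ln 2 / 0.004785 ≈ 145 minutes

145 minutes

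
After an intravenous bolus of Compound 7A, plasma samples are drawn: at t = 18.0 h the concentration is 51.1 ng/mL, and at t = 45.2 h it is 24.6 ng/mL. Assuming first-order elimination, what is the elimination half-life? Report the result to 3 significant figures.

25.8 hours

k = ln(C₁/C₂) / (t₂ − t₁) = ln(51.1/24.6) / (45.2 − 18.0)
  = 0.7310 / 27.20 = 0.02688 h⁻¹
t½ = ln 2 / k = ln 2 / 0.02688 ≈ 25.8 hours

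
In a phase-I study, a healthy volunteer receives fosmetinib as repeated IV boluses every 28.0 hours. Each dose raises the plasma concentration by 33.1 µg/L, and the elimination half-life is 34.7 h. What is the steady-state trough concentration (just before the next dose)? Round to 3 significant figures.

44.2 µg/L

k = ln 2 / 34.7 = 0.01998 h⁻¹
Fraction remaining after one interval: e^(−kτ) = e^(−0.01998 × 28.0) = 0.5716
R = 1 / (1 − 0.5716) = 2.334
Css,max = 33.1 × 2.334 = 77.26 µg/L
Css,min = Css,max × e^(−kτ) = 77.26 × 0.5716 ≈ 44.2 µg/L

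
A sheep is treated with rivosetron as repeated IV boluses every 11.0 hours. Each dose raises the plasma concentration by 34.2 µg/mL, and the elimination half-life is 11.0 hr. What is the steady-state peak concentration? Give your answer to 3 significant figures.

68.4 µg/mL

k = ln 2 / 11.0 = 0.06301 hr⁻¹
Fraction remaining after one interval: e^(−kτ) = e^(−0.06301 × 11.0) = 0.5000
R = 1 / (1 − 0.5000) = 2.000
Css,max = 34.2 × 2.000 ≈ 68.4 µg/mL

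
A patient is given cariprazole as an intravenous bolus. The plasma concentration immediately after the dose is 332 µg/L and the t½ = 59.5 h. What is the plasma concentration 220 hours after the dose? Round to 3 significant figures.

25.6 µg/L

k = ln 2 / 59.5 = 0.01165 h⁻¹
220 h is 3.697 half-lives, so C = 332 × (1/2)^3.697 = 332 × 0.07708 ≈ 25.6 µg/L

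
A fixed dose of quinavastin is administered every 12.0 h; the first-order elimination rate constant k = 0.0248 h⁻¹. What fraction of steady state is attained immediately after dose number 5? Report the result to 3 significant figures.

0.774

f_n = 1 − e^(−nkτ) = 1 − e^(−5 × 0.02480 × 12.0) = 1 − e^(−1.488) = 1 − 0.2258 ≈ 0.774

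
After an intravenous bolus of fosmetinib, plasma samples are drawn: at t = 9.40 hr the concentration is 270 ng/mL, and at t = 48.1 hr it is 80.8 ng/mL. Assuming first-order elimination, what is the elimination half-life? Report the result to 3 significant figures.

k = ln(C₁/C₂) / (t₂ − t₁) = ln(270/80.8) / (48.1 − 9.40)
  = 1.206 / 38.70 = 0.03117 hr⁻¹
t½ = ln 2 / k = ln 2 / 0.03117 ≈ 22.2 hours

22.2 hours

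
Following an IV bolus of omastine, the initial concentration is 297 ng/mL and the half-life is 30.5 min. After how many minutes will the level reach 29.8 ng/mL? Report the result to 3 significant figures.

k = ln 2 / 30.5 = 0.02273 min⁻¹
C(t) = C₀ e^(−kt)  ⇒  t = ln(C₀/C) / k
t = ln(297/29.8) / 0.02273 = 2.299 / 0.02273 ≈ 101 minutes

101 minutes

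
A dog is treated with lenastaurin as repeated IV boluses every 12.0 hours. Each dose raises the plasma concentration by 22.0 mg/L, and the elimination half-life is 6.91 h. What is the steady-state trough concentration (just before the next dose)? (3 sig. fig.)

k = ln 2 / 6.91 = 0.1003 h⁻¹
Fraction remaining after one interval: e^(−kτ) = e^(−0.1003 × 12.0) = 0.3001
R = 1 / (1 − 0.3001) = 1.429
Css,max = 22.0 × 1.429 = 31.43 mg/L
Css,min = Css,max × e^(−kτ) = 31.43 × 0.3001 ≈ 9.43 mg/L

9.43 mg/L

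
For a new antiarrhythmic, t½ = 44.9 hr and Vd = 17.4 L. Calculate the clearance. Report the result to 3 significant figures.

k = ln 2 / t½ = ln 2 / 44.9 = 0.01544 hr⁻¹
CL = k · V = 0.01544 × 17.4 ≈ 0.269 L/hr

0.269 L/hr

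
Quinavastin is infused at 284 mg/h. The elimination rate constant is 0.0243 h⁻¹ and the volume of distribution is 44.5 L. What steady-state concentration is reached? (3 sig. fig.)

263 mg/L

CL = k · V = 0.0243 × 44.5 = 1.081 L/h
Css = rate / CL = 284 / 1.081 ≈ 263 mg/L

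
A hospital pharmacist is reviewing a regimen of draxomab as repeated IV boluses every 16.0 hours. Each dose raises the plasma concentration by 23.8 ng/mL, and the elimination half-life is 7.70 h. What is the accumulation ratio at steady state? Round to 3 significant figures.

1.31

k = ln 2 / 7.70 = 0.09002 h⁻¹
Fraction remaining after one interval: e^(−kτ) = e^(−0.09002 × 16.0) = 0.2369
R = 1 / (1 − 0.2369) = 1 / 0.7631 ≈ 1.31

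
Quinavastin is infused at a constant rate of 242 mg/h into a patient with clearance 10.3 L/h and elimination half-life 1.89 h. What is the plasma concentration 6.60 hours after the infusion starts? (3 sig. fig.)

21.4 mg/L

Css = rate / CL = 242 / 10.3 = 23.50 mg/L
k = ln 2 / 1.89 = 0.3667 h⁻¹
C(t) = Css (1 − e^(−kt)) = 23.50 × (1 − e^(−2.421)) = 23.50 × 0.9111 ≈ 21.4 mg/L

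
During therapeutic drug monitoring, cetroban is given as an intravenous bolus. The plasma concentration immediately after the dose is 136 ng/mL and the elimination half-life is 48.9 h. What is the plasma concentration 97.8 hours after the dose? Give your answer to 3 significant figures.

k = ln 2 / 48.9 = 0.01417 h⁻¹
C(t) = C₀ e^(−kt) = 136 × e^(−0.01417 × 97.8) = 136 × e^(−1.386) = 136 × 0.2500 ≈ 34.0 ng/mL

34.0 ng/mL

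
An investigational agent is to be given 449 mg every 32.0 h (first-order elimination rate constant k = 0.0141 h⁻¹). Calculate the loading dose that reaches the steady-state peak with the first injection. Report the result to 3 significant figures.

1240 mg

Accumulation ratio R = 1 / (1 − e^(−kτ)) = 1 / (1 − e^(−0.01410×32.0)) = 1 / (1 − 0.6369) = 2.754
Loading dose = maintenance dose × R = 449 × 2.754 ≈ 1240 mg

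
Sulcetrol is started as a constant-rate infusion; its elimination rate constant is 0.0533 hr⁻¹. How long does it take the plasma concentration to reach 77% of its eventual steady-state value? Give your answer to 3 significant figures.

27.6 hours

f = 1 − e^(−kt)  ⇒  t = −ln(1 − f) / k
t = −ln(1 − 0.77) / 0.05330 = 1.470 / 0.05330 ≈ 27.6 hours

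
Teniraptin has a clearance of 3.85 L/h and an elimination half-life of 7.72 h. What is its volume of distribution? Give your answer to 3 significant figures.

k = ln 2 / t½ = ln 2 / 7.72 = 0.08979 h⁻¹
V = CL / k = 3.85 / 0.08979 ≈ 42.9 L

42.9 L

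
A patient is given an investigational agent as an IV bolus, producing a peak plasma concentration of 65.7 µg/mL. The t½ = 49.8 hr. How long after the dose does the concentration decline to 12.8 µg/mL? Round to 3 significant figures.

k = ln 2 / 49.8 = 0.01392 hr⁻¹
C(t) = C₀ e^(−kt)  ⇒  t = ln(C₀/C) / k
t = ln(65.7/12.8) / 0.01392 = 1.636 / 0.01392 ≈ 118 hours

118 hours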